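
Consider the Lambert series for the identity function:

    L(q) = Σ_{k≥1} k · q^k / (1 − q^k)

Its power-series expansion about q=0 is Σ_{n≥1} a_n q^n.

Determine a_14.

a_14 = 24

[q^14] f(14)=14,f(7)=7,f(2)=2,f(1)=1 ⇒ 24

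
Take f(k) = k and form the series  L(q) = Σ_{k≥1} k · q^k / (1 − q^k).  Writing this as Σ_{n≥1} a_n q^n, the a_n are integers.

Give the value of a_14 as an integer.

n=14: 14·1 7·2 2·7 1·14  f→[14+7+2+1]=24

a_14 = 24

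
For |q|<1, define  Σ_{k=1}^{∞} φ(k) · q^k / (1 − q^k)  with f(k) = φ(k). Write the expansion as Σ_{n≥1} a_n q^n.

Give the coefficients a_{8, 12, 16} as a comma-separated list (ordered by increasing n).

[q^8] φ(8)=4,φ(4)=2,φ(2)=1,φ(1)=1 ⇒ 8
d|12:{1,2,3,4,6,12}  Σφ=1+1+2+2+2+4=12
d|16:{1,2,4,8,16}  Σφ=1+1+2+4+8=16

8, 12, 16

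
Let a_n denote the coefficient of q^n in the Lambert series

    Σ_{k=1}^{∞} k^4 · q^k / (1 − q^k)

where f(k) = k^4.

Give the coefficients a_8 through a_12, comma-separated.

4369, 6643, 10642, 14642, 22386

d|8:{8,4,2,1}  Σf=4096+256+16+1=4369
q^9  k|9↦f(k): 9:6561 3:81 1:1  a_9=6643
d|10:{1,2,5,10}  Σf=1+16+625+10000=10642
q^11  k|11↦f(k): 1:1 11:14641  a_11=14642
d|12:{1,2,3,4,6,12}  Σf=1+16+81+256+1296+20736=22386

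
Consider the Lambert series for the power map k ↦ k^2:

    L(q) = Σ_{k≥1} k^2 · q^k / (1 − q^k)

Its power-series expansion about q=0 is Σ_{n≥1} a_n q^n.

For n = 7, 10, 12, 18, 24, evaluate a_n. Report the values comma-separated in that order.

50, 130, 210, 455, 850

n=7: 7·1 1·7  f→[49+1]=50
q^10  k|10↦f(k): 1:1 2:4 5:25 10:100  a_10=130
n=12: 1·12 2·6 3·4 4·3 6·2 12·1  f→[1+4+9+16+36+144]=210
n=18: 1·18 2·9 3·6 6·3 9·2 18·1  f→[1+4+9+36+81+324]=455
q^24  k|24↦f(k): 1:1 2:4 3:9 4:16 6:36 8:64 12:144 24:576  a_24=850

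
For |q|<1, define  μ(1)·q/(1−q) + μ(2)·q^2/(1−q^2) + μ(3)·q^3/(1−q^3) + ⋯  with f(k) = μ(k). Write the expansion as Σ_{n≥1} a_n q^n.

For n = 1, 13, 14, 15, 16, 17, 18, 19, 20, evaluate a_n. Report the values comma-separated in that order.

1, 0, 0, 0, 0, 0, 0, 0, 0

[q^1] μ(1)=1 ⇒ 1
n=13: 13·1 1·13  μ→[(-1)+1]=0
[q^14] μ(1)=1,μ(2)=-1,μ(7)=-1,μ(14)=1 ⇒ 0
[q^15] μ(15)=1,μ(5)=-1,μ(3)=-1,μ(1)=1 ⇒ 0
d|16:{16,8,4,2,1}  Σμ=0+0+0+(-1)+1=0
n=17: 17·1 1·17  μ→[(-1)+1]=0
q^18  k|18↦μ(k): 18:0 9:0 6:1 3:-1 2:-1 1:1  a_18=0
n=19: 19·1 1·19  μ→[(-1)+1]=0
q^20  k|20↦μ(k): 20:0 10:1 5:-1 4:0 2:-1 1:1  a_20=0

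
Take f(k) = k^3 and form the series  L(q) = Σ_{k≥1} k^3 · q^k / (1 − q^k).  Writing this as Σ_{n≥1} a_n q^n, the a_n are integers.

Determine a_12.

n=12: 12·1 6·2 4·3 3·4 2·6 1·12  f→[1728+216+64+27+8+1]=2044

a_12 = 2044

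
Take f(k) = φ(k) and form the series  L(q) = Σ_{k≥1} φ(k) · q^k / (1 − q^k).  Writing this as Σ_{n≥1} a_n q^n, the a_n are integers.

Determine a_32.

q^32  k|32↦φ(k): 32:16 16:8 8:4 4:2 2:1 1:1  a_32=32

a_32 = 32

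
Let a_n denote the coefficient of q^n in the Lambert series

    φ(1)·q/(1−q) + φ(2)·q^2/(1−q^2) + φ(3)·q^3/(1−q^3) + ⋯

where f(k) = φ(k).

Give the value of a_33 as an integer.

n=33: 1·33 3·11 11·3 33·1  φ→[1+2+10+20]=33

a_33 = 33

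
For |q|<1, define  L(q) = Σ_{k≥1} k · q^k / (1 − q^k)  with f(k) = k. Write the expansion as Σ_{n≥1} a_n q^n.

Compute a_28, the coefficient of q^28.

[q^28] f(1)=1,f(2)=2,f(4)=4,f(7)=7,f(14)=14,f(28)=28 ⇒ 56

a_28 = 56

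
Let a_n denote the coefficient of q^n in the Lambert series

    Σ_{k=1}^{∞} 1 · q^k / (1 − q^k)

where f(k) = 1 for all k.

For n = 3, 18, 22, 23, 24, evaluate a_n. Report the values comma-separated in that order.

2, 6, 4, 2, 8

n=3: 3·1 1·3  f→[1+1]=2
q^18  k|18↦f(k): 1:1 2:1 3:1 6:1 9:1 18:1  a_18=6
n=22: 22·1 11·2 2·11 1·22  f→[1+1+1+1]=4
[q^23] f(1)=1,f(23)=1 ⇒ 2
[q^24] f(24)=1,f(12)=1,f(8)=1,f(6)=1,f(4)=1,f(3)=1,f(2)=1,f(1)=1 ⇒ 8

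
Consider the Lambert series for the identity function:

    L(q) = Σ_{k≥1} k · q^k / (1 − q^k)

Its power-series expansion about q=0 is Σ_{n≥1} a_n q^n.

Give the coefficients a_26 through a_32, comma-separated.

[q^26] f(1)=1,f(2)=2,f(13)=13,f(26)=26 ⇒ 42
[q^27] f(1)=1,f(3)=3,f(9)=9,f(27)=27 ⇒ 40
n=28: 1·28 2·14 4·7 7·4 14·2 28·1  f→[1+2+4+7+14+28]=56
d|29:{1,29}  Σf=1+29=30
d|30:{30,15,10,6,5,3,2,1}  Σf=30+15+10+6+5+3+2+1=72
d|31:{31,1}  Σf=31+1=32
[q^32] f(32)=32,f(16)=16,f(8)=8,f(4)=4,f(2)=2,f(1)=1 ⇒ 63

42, 40, 56, 30, 72, 32, 63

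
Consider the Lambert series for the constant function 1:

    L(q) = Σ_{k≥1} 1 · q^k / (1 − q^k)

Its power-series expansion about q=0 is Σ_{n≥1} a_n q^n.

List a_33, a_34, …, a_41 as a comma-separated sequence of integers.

n=33: 33·1 11·3 3·11 1·33  f→[1+1+1+1]=4
[q^34] f(34)=1,f(17)=1,f(2)=1,f(1)=1 ⇒ 4
[q^35] f(35)=1,f(7)=1,f(5)=1,f(1)=1 ⇒ 4
[q^36] f(1)=1,f(2)=1,f(3)=1,f(4)=1,f(6)=1,f(9)=1,f(12)=1,f(18)=1,f(36)=1 ⇒ 9
n=37: 1·37 37·1  f→[1+1]=2
n=38: 1·38 2·19 19·2 38·1  f→[1+1+1+1]=4
[q^39] f(1)=1,f(3)=1,f(13)=1,f(39)=1 ⇒ 4
n=40: 40·1 20·2 10·4 8·5 5·8 4·10 2·20 1·40  f→[1+1+1+1+1+1+1+1]=8
[q^41] f(41)=1,f(1)=1 ⇒ 2

4, 4, 4, 9, 2, 4, 4, 8, 2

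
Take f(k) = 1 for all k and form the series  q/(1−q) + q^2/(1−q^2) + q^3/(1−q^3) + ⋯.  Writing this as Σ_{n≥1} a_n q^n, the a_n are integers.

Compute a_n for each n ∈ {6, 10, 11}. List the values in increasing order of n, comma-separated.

4, 4, 2

q^6  k|6↦f(k): 1:1 2:1 3:1 6:1  a_6=4
q^10  k|10↦f(k): 1:1 2:1 5:1 10:1  a_10=4
q^11  k|11↦f(k): 11:1 1:1  a_11=2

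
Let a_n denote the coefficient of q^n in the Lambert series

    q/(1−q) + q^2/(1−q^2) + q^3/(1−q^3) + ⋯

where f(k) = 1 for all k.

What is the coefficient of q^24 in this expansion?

[q^24] f(24)=1,f(12)=1,f(8)=1,f(6)=1,f(4)=1,f(3)=1,f(2)=1,f(1)=1 ⇒ 8

a_24 = 8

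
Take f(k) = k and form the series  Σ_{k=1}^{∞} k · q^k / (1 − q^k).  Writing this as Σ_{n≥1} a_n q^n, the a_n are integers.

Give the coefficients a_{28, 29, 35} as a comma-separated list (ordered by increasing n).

56, 30, 48

[q^28] f(28)=28,f(14)=14,f(7)=7,f(4)=4,f(2)=2,f(1)=1 ⇒ 56
d|29:{29,1}  Σf=29+1=30
q^35  k|35↦f(k): 35:35 7:7 5:5 1:1  a_35=48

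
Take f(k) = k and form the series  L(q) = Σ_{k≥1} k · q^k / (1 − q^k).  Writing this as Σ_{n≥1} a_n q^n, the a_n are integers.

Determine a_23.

n=23: 1·23 23·1  f→[1+23]=24

a_23 = 24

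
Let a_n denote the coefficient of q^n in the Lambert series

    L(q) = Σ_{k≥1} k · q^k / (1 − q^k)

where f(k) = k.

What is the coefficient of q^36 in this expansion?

a_36 = 91

n=36: 36·1 18·2 12·3 9·4 6·6 4·9 3·12 2·18 1·36  f→[36+18+12+9+6+4+3+2+1]=91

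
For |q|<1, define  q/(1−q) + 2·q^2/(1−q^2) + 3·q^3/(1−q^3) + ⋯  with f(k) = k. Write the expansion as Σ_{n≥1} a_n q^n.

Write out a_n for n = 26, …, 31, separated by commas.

[q^26] f(26)=26,f(13)=13,f(2)=2,f(1)=1 ⇒ 42
q^27  k|27↦f(k): 27:27 9:9 3:3 1:1  a_27=40
d|28:{1,2,4,7,14,28}  Σf=1+2+4+7+14+28=56
n=29: 29·1 1·29  f→[29+1]=30
[q^30] f(1)=1,f(2)=2,f(3)=3,f(5)=5,f(6)=6,f(10)=10,f(15)=15,f(30)=30 ⇒ 72
n=31: 31·1 1·31  f→[31+1]=32

42, 40, 56, 30, 72, 32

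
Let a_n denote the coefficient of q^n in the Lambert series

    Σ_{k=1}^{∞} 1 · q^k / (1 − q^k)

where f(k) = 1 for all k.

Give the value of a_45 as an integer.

a_45 = 6

n=45: 45·1 15·3 9·5 5·9 3·15 1·45  f→[1+1+1+1+1+1]=6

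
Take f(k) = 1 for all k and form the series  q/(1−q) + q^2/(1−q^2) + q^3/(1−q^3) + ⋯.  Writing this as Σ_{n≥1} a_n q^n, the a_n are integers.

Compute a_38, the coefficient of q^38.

q^38  k|38↦f(k): 1:1 2:1 19:1 38:1  a_38=4

a_38 = 4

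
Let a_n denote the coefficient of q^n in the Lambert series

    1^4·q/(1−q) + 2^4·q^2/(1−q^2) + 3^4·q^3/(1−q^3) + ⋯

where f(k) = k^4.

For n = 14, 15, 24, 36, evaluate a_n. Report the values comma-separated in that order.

40834, 51332, 358258, 1813539

[q^14] f(14)=38416,f(7)=2401,f(2)=16,f(1)=1 ⇒ 40834
n=15: 1·15 3·5 5·3 15·1  f→[1+81+625+50625]=51332
d|24:{1,2,3,4,6,8,12,24}  Σf=1+16+81+256+1296+4096+20736+331776=358258
d|36:{36,18,12,9,6,4,3,2,1}  Σf=1679616+104976+20736+6561+1296+256+81+16+1=1813539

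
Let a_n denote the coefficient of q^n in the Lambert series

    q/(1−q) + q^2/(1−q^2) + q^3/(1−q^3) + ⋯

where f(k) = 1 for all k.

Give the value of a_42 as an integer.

a_42 = 8

d|42:{42,21,14,7,6,3,2,1}  Σf=1+1+1+1+1+1+1+1=8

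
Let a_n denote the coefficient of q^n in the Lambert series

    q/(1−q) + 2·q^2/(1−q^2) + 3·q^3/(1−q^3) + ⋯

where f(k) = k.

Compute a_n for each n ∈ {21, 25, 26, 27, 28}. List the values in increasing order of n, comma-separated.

32, 31, 42, 40, 56

d|21:{1,3,7,21}  Σf=1+3+7+21=32
q^25  k|25↦f(k): 1:1 5:5 25:25  a_25=31
n=26: 1·26 2·13 13·2 26·1  f→[1+2+13+26]=42
q^27  k|27↦f(k): 27:27 9:9 3:3 1:1  a_27=40
q^28  k|28↦f(k): 1:1 2:2 4:4 7:7 14:14 28:28  a_28=56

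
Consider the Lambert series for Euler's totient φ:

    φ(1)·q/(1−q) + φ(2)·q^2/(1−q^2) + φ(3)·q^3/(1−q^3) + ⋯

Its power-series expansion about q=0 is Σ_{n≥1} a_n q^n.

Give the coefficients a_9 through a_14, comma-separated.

[q^9] φ(9)=6,φ(3)=2,φ(1)=1 ⇒ 9
[q^10] φ(1)=1,φ(2)=1,φ(5)=4,φ(10)=4 ⇒ 10
q^11  k|11↦φ(k): 1:1 11:10  a_11=11
d|12:{1,2,3,4,6,12}  Σφ=1+1+2+2+2+4=12
q^13  k|13↦φ(k): 13:12 1:1  a_13=13
n=14: 14·1 7·2 2·7 1·14  φ→[6+6+1+1]=14

9, 10, 11, 12, 13, 14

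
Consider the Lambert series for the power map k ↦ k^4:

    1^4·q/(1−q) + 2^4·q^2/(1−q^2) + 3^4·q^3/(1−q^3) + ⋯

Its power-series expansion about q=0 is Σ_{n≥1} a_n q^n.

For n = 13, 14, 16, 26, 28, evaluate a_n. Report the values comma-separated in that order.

d|13:{13,1}  Σf=28561+1=28562
q^14  k|14↦f(k): 1:1 2:16 7:2401 14:38416  a_14=40834
d|16:{1,2,4,8,16}  Σf=1+16+256+4096+65536=69905
[q^26] f(26)=456976,f(13)=28561,f(2)=16,f(1)=1 ⇒ 485554
[q^28] f(1)=1,f(2)=16,f(4)=256,f(7)=2401,f(14)=38416,f(28)=614656 ⇒ 655746

28562, 40834, 69905, 485554, 655746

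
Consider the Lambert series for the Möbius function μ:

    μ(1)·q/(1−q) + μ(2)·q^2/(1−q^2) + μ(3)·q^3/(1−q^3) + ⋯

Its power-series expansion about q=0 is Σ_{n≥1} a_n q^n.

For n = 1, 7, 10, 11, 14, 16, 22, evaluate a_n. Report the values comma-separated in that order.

n=1: 1·1  μ→[1]=1
[q^7] μ(1)=1,μ(7)=-1 ⇒ 0
q^10  k|10↦μ(k): 10:1 5:-1 2:-1 1:1  a_10=0
[q^11] μ(1)=1,μ(11)=-1 ⇒ 0
q^14  k|14↦μ(k): 14:1 7:-1 2:-1 1:1  a_14=0
n=16: 16·1 8·2 4·4 2·8 1·16  μ→[0+0+0+(-1)+1]=0
[q^22] μ(22)=1,μ(11)=-1,μ(2)=-1,μ(1)=1 ⇒ 0

1, 0, 0, 0, 0, 0, 0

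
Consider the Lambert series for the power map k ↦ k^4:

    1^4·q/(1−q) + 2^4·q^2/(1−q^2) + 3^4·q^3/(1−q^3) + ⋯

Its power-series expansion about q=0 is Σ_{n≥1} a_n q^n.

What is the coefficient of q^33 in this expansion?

q^33  k|33↦f(k): 1:1 3:81 11:14641 33:1185921  a_33=1200644

a_33 = 1200644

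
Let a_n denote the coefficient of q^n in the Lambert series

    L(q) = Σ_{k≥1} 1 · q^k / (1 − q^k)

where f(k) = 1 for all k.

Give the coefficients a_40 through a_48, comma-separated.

d|40:{1,2,4,5,8,10,20,40}  Σf=1+1+1+1+1+1+1+1=8
q^41  k|41↦f(k): 1:1 41:1  a_41=2
[q^42] f(42)=1,f(21)=1,f(14)=1,f(7)=1,f(6)=1,f(3)=1,f(2)=1,f(1)=1 ⇒ 8
q^43  k|43↦f(k): 1:1 43:1  a_43=2
[q^44] f(44)=1,f(22)=1,f(11)=1,f(4)=1,f(2)=1,f(1)=1 ⇒ 6
n=45: 45·1 15·3 9·5 5·9 3·15 1·45  f→[1+1+1+1+1+1]=6
q^46  k|46↦f(k): 46:1 23:1 2:1 1:1  a_46=4
q^47  k|47↦f(k): 47:1 1:1  a_47=2
q^48  k|48↦f(k): 48:1 24:1 16:1 12:1 8:1 6:1 4:1 3:1 2:1 1:1  a_48=10

8, 2, 8, 2, 6, 6, 4, 2, 10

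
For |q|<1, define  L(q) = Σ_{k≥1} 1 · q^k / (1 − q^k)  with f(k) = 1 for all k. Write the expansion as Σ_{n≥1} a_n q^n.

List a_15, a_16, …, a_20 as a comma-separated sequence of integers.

4, 5, 2, 6, 2, 6

q^15  k|15↦f(k): 15:1 5:1 3:1 1:1  a_15=4
n=16: 1·16 2·8 4·4 8·2 16·1  f→[1+1+1+1+1]=5
n=17: 17·1 1·17  f→[1+1]=2
n=18: 1·18 2·9 3·6 6·3 9·2 18·1  f→[1+1+1+1+1+1]=6
n=19: 19·1 1·19  f→[1+1]=2
q^20  k|20↦f(k): 20:1 10:1 5:1 4:1 2:1 1:1  a_20=6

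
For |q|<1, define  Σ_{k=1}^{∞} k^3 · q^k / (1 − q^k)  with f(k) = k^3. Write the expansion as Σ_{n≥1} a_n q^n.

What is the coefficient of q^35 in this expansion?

q^35  k|35↦f(k): 1:1 5:125 7:343 35:42875  a_35=43344

a_35 = 43344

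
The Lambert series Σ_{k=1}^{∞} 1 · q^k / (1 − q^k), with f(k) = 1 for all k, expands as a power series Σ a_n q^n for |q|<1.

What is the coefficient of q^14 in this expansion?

[q^14] f(14)=1,f(7)=1,f(2)=1,f(1)=1 ⇒ 4

a_14 = 4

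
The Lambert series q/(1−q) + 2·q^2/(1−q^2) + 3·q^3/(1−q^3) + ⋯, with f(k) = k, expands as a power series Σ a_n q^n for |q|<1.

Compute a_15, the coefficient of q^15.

n=15: 1·15 3·5 5·3 15·1  f→[1+3+5+15]=24

a_15 = 24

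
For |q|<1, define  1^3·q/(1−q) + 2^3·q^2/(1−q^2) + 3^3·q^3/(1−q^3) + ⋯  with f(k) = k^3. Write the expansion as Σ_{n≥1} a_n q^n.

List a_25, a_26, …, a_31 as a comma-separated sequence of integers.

15751, 19782, 20440, 25112, 24390, 31752, 29792

n=25: 25·1 5·5 1·25  f→[15625+125+1]=15751
n=26: 26·1 13·2 2·13 1·26  f→[17576+2197+8+1]=19782
q^27  k|27↦f(k): 1:1 3:27 9:729 27:19683  a_27=20440
d|28:{1,2,4,7,14,28}  Σf=1+8+64+343+2744+21952=25112
d|29:{1,29}  Σf=1+24389=24390
[q^30] f(1)=1,f(2)=8,f(3)=27,f(5)=125,f(6)=216,f(10)=1000,f(15)=3375,f(30)=27000 ⇒ 31752
d|31:{1,31}  Σf=1+29791=29792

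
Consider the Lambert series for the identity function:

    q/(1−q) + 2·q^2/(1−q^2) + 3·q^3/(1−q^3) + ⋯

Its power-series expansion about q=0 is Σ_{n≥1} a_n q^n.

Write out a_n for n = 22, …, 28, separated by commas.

d|22:{1,2,11,22}  Σf=1+2+11+22=36
[q^23] f(1)=1,f(23)=23 ⇒ 24
n=24: 24·1 12·2 8·3 6·4 4·6 3·8 2·12 1·24  f→[24+12+8+6+4+3+2+1]=60
q^25  k|25↦f(k): 1:1 5:5 25:25  a_25=31
[q^26] f(26)=26,f(13)=13,f(2)=2,f(1)=1 ⇒ 42
d|27:{27,9,3,1}  Σf=27+9+3+1=40
n=28: 28·1 14·2 7·4 4·7 2·14 1·28  f→[28+14+7+4+2+1]=56

36, 24, 60, 31, 42, 40, 56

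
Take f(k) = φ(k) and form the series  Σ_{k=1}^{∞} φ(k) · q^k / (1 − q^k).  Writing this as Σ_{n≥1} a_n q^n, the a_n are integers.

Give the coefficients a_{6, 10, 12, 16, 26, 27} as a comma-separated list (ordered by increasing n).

[q^6] φ(6)=2,φ(3)=2,φ(2)=1,φ(1)=1 ⇒ 6
n=10: 10·1 5·2 2·5 1·10  φ→[4+4+1+1]=10
d|12:{1,2,3,4,6,12}  Σφ=1+1+2+2+2+4=12
d|16:{1,2,4,8,16}  Σφ=1+1+2+4+8=16
n=26: 26·1 13·2 2·13 1·26  φ→[12+12+1+1]=26
q^27  k|27↦φ(k): 1:1 3:2 9:6 27:18  a_27=27

6, 10, 12, 16, 26, 27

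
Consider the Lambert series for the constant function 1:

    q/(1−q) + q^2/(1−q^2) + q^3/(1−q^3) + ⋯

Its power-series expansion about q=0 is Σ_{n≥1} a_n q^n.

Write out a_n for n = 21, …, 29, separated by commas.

4, 4, 2, 8, 3, 4, 4, 6, 2

d|21:{1,3,7,21}  Σf=1+1+1+1=4
[q^22] f(22)=1,f(11)=1,f(2)=1,f(1)=1 ⇒ 4
q^23  k|23↦f(k): 1:1 23:1  a_23=2
d|24:{24,12,8,6,4,3,2,1}  Σf=1+1+1+1+1+1+1+1=8
n=25: 1·25 5·5 25·1  f→[1+1+1]=3
[q^26] f(26)=1,f(13)=1,f(2)=1,f(1)=1 ⇒ 4
q^27  k|27↦f(k): 27:1 9:1 3:1 1:1  a_27=4
[q^28] f(1)=1,f(2)=1,f(4)=1,f(7)=1,f(14)=1,f(28)=1 ⇒ 6
n=29: 29·1 1·29  f→[1+1]=2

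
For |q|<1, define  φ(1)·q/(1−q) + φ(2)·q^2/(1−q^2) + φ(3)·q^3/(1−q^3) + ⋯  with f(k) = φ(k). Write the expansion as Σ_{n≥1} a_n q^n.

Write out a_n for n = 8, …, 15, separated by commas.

n=8: 8·1 4·2 2·4 1·8  φ→[4+2+1+1]=8
n=9: 9·1 3·3 1·9  φ→[6+2+1]=9
n=10: 1·10 2·5 5·2 10·1  φ→[1+1+4+4]=10
d|11:{1,11}  Σφ=1+10=11
[q^12] φ(12)=4,φ(6)=2,φ(4)=2,φ(3)=2,φ(2)=1,φ(1)=1 ⇒ 12
q^13  k|13↦φ(k): 1:1 13:12  a_13=13
q^14  k|14↦φ(k): 1:1 2:1 7:6 14:6  a_14=14
[q^15] φ(15)=8,φ(5)=4,φ(3)=2,φ(1)=1 ⇒ 15

8, 9, 10, 11, 12, 13, 14, 15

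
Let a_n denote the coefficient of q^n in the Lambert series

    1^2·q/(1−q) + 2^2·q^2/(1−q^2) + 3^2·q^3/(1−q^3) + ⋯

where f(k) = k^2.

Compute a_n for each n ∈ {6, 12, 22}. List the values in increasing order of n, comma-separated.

50, 210, 610

d|6:{1,2,3,6}  Σf=1+4+9+36=50
n=12: 12·1 6·2 4·3 3·4 2·6 1·12  f→[144+36+16+9+4+1]=210
d|22:{22,11,2,1}  Σf=484+121+4+1=610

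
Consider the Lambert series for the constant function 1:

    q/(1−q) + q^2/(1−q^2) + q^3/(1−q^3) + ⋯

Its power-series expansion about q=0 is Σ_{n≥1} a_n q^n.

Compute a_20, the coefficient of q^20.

q^20  k|20↦f(k): 1:1 2:1 4:1 5:1 10:1 20:1  a_20=6

a_20 = 6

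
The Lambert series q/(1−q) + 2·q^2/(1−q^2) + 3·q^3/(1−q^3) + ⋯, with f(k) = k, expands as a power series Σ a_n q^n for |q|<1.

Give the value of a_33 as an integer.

a_33 = 48

d|33:{33,11,3,1}  Σf=33+11+3+1=48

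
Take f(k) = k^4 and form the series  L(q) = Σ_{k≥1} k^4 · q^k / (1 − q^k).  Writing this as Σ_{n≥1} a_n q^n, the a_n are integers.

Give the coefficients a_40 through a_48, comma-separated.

2734994, 2825762, 3348388, 3418802, 3997266, 4158518, 4757314, 4879682, 5732210

d|40:{1,2,4,5,8,10,20,40}  Σf=1+16+256+625+4096+10000+160000+2560000=2734994
[q^41] f(41)=2825761,f(1)=1 ⇒ 2825762
[q^42] f(1)=1,f(2)=16,f(3)=81,f(6)=1296,f(7)=2401,f(14)=38416,f(21)=194481,f(42)=3111696 ⇒ 3348388
q^43  k|43↦f(k): 1:1 43:3418801  a_43=3418802
d|44:{1,2,4,11,22,44}  Σf=1+16+256+14641+234256+3748096=3997266
q^45  k|45↦f(k): 45:4100625 15:50625 9:6561 5:625 3:81 1:1  a_45=4158518
[q^46] f(1)=1,f(2)=16,f(23)=279841,f(46)=4477456 ⇒ 4757314
q^47  k|47↦f(k): 47:4879681 1:1  a_47=4879682
d|48:{48,24,16,12,8,6,4,3,2,1}  Σf=5308416+331776+65536+20736+4096+1296+256+81+16+1=5732210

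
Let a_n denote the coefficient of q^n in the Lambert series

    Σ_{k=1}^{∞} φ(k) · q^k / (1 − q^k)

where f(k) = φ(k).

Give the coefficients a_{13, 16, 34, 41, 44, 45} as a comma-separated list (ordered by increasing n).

q^13  k|13↦φ(k): 13:12 1:1  a_13=13
d|16:{16,8,4,2,1}  Σφ=8+4+2+1+1=16
n=34: 34·1 17·2 2·17 1·34  φ→[16+16+1+1]=34
d|41:{1,41}  Σφ=1+40=41
n=44: 44·1 22·2 11·4 4·11 2·22 1·44  φ→[20+10+10+2+1+1]=44
d|45:{1,3,5,9,15,45}  Σφ=1+2+4+6+8+24=45

13, 16, 34, 41, 44, 45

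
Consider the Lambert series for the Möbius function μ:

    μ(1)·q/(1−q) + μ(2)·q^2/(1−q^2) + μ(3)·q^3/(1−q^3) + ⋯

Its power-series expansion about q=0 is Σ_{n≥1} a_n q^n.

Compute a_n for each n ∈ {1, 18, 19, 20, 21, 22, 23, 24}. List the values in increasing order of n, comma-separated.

1, 0, 0, 0, 0, 0, 0, 0

q^1  k|1↦μ(k): 1:1  a_1=1
d|18:{18,9,6,3,2,1}  Σμ=0+0+1+(-1)+(-1)+1=0
d|19:{19,1}  Σμ=(-1)+1=0
d|20:{1,2,4,5,10,20}  Σμ=1+(-1)+0+(-1)+1+0=0
n=21: 1·21 3·7 7·3 21·1  μ→[1+(-1)+(-1)+1]=0
[q^22] μ(22)=1,μ(11)=-1,μ(2)=-1,μ(1)=1 ⇒ 0
q^23  k|23↦μ(k): 23:-1 1:1  a_23=0
[q^24] μ(1)=1,μ(2)=-1,μ(3)=-1,μ(4)=0,μ(6)=1,μ(8)=0,μ(12)=0,μ(24)=0 ⇒ 0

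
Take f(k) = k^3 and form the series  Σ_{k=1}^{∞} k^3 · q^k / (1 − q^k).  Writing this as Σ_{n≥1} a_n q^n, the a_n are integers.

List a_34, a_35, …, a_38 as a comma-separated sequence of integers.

44226, 43344, 55261, 50654, 61740

d|34:{1,2,17,34}  Σf=1+8+4913+39304=44226
n=35: 35·1 7·5 5·7 1·35  f→[42875+343+125+1]=43344
d|36:{1,2,3,4,6,9,12,18,36}  Σf=1+8+27+64+216+729+1728+5832+46656=55261
n=37: 37·1 1·37  f→[50653+1]=50654
d|38:{1,2,19,38}  Σf=1+8+6859+54872=61740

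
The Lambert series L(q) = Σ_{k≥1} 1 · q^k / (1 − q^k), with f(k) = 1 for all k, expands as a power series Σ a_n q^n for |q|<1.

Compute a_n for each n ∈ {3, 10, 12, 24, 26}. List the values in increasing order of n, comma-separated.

2, 4, 6, 8, 4

q^3  k|3↦f(k): 3:1 1:1  a_3=2
[q^10] f(1)=1,f(2)=1,f(5)=1,f(10)=1 ⇒ 4
d|12:{12,6,4,3,2,1}  Σf=1+1+1+1+1+1=6
n=24: 1·24 2·12 3·8 4·6 6·4 8·3 12·2 24·1  f→[1+1+1+1+1+1+1+1]=8
d|26:{1,2,13,26}  Σf=1+1+1+1=4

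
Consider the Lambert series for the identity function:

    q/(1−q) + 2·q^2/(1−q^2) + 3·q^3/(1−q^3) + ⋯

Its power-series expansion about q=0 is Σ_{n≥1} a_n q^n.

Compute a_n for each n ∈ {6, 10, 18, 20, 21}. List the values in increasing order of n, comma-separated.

12, 18, 39, 42, 32

q^6  k|6↦f(k): 6:6 3:3 2:2 1:1  a_6=12
q^10  k|10↦f(k): 10:10 5:5 2:2 1:1  a_10=18
d|18:{1,2,3,6,9,18}  Σf=1+2+3+6+9+18=39
[q^20] f(1)=1,f(2)=2,f(4)=4,f(5)=5,f(10)=10,f(20)=20 ⇒ 42
n=21: 1·21 3·7 7·3 21·1  f→[1+3+7+21]=32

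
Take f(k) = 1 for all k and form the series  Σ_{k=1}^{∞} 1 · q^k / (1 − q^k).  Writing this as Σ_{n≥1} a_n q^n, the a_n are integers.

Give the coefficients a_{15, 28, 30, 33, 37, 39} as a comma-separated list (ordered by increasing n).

[q^15] f(15)=1,f(5)=1,f(3)=1,f(1)=1 ⇒ 4
d|28:{28,14,7,4,2,1}  Σf=1+1+1+1+1+1=6
d|30:{1,2,3,5,6,10,15,30}  Σf=1+1+1+1+1+1+1+1=8
[q^33] f(1)=1,f(3)=1,f(11)=1,f(33)=1 ⇒ 4
q^37  k|37↦f(k): 1:1 37:1  a_37=2
d|39:{1,3,13,39}  Σf=1+1+1+1=4

4, 6, 8, 4, 2, 4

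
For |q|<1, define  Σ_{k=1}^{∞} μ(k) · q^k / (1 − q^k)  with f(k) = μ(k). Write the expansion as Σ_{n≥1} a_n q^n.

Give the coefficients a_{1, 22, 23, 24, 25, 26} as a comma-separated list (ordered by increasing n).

n=1: 1·1  μ→[1]=1
n=22: 1·22 2·11 11·2 22·1  μ→[1+(-1)+(-1)+1]=0
d|23:{23,1}  Σμ=(-1)+1=0
n=24: 1·24 2·12 3·8 4·6 6·4 8·3 12·2 24·1  μ→[1+(-1)+(-1)+0+1+0+0+0]=0
[q^25] μ(25)=0,μ(5)=-1,μ(1)=1 ⇒ 0
n=26: 1·26 2·13 13·2 26·1  μ→[1+(-1)+(-1)+1]=0

1, 0, 0, 0, 0, 0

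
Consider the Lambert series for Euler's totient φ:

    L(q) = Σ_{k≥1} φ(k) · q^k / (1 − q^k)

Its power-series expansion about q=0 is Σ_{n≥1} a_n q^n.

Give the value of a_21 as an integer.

q^21  k|21↦φ(k): 21:12 7:6 3:2 1:1  a_21=21

a_21 = 21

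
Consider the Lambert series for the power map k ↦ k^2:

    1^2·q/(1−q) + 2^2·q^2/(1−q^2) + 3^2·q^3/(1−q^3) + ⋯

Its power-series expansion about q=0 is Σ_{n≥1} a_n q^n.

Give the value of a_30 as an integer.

a_30 = 1300

d|30:{1,2,3,5,6,10,15,30}  Σf=1+4+9+25+36+100+225+900=1300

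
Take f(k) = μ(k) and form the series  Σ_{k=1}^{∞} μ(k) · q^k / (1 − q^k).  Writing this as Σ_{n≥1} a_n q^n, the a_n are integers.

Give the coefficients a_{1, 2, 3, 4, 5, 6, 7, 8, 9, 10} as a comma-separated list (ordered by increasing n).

[q^1] μ(1)=1 ⇒ 1
n=2: 1·2 2·1  μ→[1+(-1)]=0
n=3: 1·3 3·1  μ→[1+(-1)]=0
n=4: 1·4 2·2 4·1  μ→[1+(-1)+0]=0
[q^5] μ(5)=-1,μ(1)=1 ⇒ 0
n=6: 6·1 3·2 2·3 1·6  μ→[1+(-1)+(-1)+1]=0
q^7  k|7↦μ(k): 1:1 7:-1  a_7=0
[q^8] μ(1)=1,μ(2)=-1,μ(4)=0,μ(8)=0 ⇒ 0
n=9: 1·9 3·3 9·1  μ→[1+(-1)+0]=0
n=10: 10·1 5·2 2·5 1·10  μ→[1+(-1)+(-1)+1]=0

1, 0, 0, 0, 0, 0, 0, 0, 0, 0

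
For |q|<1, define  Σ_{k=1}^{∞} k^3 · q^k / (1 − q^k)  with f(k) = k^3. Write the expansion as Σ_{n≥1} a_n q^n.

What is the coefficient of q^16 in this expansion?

a_16 = 4681

[q^16] f(1)=1,f(2)=8,f(4)=64,f(8)=512,f(16)=4096 ⇒ 4681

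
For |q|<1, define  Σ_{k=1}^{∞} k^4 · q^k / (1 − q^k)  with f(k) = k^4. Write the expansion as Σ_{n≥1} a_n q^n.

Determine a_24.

d|24:{24,12,8,6,4,3,2,1}  Σf=331776+20736+4096+1296+256+81+16+1=358258

a_24 = 358258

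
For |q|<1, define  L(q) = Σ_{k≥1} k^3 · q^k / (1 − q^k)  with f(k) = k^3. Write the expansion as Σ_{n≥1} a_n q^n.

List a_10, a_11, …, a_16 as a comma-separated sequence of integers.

1134, 1332, 2044, 2198, 3096, 3528, 4681

d|10:{10,5,2,1}  Σf=1000+125+8+1=1134
[q^11] f(11)=1331,f(1)=1 ⇒ 1332
q^12  k|12↦f(k): 1:1 2:8 3:27 4:64 6:216 12:1728  a_12=2044
d|13:{13,1}  Σf=2197+1=2198
[q^14] f(1)=1,f(2)=8,f(7)=343,f(14)=2744 ⇒ 3096
[q^15] f(15)=3375,f(5)=125,f(3)=27,f(1)=1 ⇒ 3528
n=16: 1·16 2·8 4·4 8·2 16·1  f→[1+8+64+512+4096]=4681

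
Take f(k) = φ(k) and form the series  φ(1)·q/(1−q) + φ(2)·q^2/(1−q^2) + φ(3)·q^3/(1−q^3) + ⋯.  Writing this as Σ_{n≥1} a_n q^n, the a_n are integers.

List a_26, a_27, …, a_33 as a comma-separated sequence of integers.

d|26:{1,2,13,26}  Σφ=1+1+12+12=26
d|27:{27,9,3,1}  Σφ=18+6+2+1=27
d|28:{28,14,7,4,2,1}  Σφ=12+6+6+2+1+1=28
[q^29] φ(29)=28,φ(1)=1 ⇒ 29
q^30  k|30↦φ(k): 30:8 15:8 10:4 6:2 5:4 3:2 2:1 1:1  a_30=30
q^31  k|31↦φ(k): 31:30 1:1  a_31=31
n=32: 1·32 2·16 4·8 8·4 16·2 32·1  φ→[1+1+2+4+8+16]=32
[q^33] φ(33)=20,φ(11)=10,φ(3)=2,φ(1)=1 ⇒ 33

26, 27, 28, 29, 30, 31, 32, 33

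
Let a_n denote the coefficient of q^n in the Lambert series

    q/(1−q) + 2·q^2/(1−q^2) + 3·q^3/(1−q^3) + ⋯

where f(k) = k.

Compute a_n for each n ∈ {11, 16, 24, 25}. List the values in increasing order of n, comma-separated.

q^11  k|11↦f(k): 1:1 11:11  a_11=12
n=16: 16·1 8·2 4·4 2·8 1·16  f→[16+8+4+2+1]=31
[q^24] f(24)=24,f(12)=12,f(8)=8,f(6)=6,f(4)=4,f(3)=3,f(2)=2,f(1)=1 ⇒ 60
[q^25] f(25)=25,f(5)=5,f(1)=1 ⇒ 31

12, 31, 60, 31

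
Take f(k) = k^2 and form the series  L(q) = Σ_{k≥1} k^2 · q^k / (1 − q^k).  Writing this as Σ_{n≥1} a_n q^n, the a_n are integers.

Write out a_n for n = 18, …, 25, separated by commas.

455, 362, 546, 500, 610, 530, 850, 651

d|18:{18,9,6,3,2,1}  Σf=324+81+36+9+4+1=455
n=19: 1·19 19·1  f→[1+361]=362
d|20:{1,2,4,5,10,20}  Σf=1+4+16+25+100+400=546
d|21:{21,7,3,1}  Σf=441+49+9+1=500
[q^22] f(1)=1,f(2)=4,f(11)=121,f(22)=484 ⇒ 610
d|23:{1,23}  Σf=1+529=530
n=24: 24·1 12·2 8·3 6·4 4·6 3·8 2·12 1·24  f→[576+144+64+36+16+9+4+1]=850
[q^25] f(1)=1,f(5)=25,f(25)=625 ⇒ 651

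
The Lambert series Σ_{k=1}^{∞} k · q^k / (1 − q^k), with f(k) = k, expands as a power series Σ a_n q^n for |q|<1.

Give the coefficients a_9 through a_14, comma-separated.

[q^9] f(1)=1,f(3)=3,f(9)=9 ⇒ 13
d|10:{10,5,2,1}  Σf=10+5+2+1=18
n=11: 11·1 1·11  f→[11+1]=12
d|12:{12,6,4,3,2,1}  Σf=12+6+4+3+2+1=28
q^13  k|13↦f(k): 1:1 13:13  a_13=14
n=14: 1·14 2·7 7·2 14·1  f→[1+2+7+14]=24

13, 18, 12, 28, 14, 24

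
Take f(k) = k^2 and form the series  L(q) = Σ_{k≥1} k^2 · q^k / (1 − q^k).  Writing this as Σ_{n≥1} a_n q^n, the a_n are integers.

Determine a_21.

a_21 = 500

d|21:{21,7,3,1}  Σf=441+49+9+1=500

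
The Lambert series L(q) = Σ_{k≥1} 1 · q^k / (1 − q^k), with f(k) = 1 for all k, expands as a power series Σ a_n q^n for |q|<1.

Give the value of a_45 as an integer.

a_45 = 6

n=45: 1·45 3·15 5·9 9·5 15·3 45·1  f→[1+1+1+1+1+1]=6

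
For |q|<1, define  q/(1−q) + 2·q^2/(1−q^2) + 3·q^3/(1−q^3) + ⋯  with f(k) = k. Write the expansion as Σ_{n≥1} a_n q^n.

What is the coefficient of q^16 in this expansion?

a_16 = 31

n=16: 1·16 2·8 4·4 8·2 16·1  f→[1+2+4+8+16]=31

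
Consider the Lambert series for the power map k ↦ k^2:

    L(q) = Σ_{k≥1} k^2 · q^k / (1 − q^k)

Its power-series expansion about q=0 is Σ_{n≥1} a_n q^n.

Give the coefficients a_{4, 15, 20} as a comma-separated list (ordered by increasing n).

n=4: 4·1 2·2 1·4  f→[16+4+1]=21
[q^15] f(15)=225,f(5)=25,f(3)=9,f(1)=1 ⇒ 260
q^20  k|20↦f(k): 1:1 2:4 4:16 5:25 10:100 20:400  a_20=546

21, 260, 546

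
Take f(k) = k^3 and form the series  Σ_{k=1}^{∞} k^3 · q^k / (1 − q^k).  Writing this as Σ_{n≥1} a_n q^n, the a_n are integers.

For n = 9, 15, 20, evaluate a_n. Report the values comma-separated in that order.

757, 3528, 9198

n=9: 9·1 3·3 1·9  f→[729+27+1]=757
q^15  k|15↦f(k): 1:1 3:27 5:125 15:3375  a_15=3528
d|20:{1,2,4,5,10,20}  Σf=1+8+64+125+1000+8000=9198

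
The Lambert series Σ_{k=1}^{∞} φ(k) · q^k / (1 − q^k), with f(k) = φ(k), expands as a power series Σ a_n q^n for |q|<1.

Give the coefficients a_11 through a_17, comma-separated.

d|11:{1,11}  Σφ=1+10=11
[q^12] φ(1)=1,φ(2)=1,φ(3)=2,φ(4)=2,φ(6)=2,φ(12)=4 ⇒ 12
[q^13] φ(13)=12,φ(1)=1 ⇒ 13
d|14:{14,7,2,1}  Σφ=6+6+1+1=14
d|15:{15,5,3,1}  Σφ=8+4+2+1=15
[q^16] φ(1)=1,φ(2)=1,φ(4)=2,φ(8)=4,φ(16)=8 ⇒ 16
n=17: 1·17 17·1  φ→[1+16]=17

11, 12, 13, 14, 15, 16, 17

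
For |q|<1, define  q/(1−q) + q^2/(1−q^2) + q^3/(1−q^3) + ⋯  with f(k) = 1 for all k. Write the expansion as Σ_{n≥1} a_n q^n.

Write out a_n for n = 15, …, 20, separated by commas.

4, 5, 2, 6, 2, 6

q^15  k|15↦f(k): 15:1 5:1 3:1 1:1  a_15=4
q^16  k|16↦f(k): 16:1 8:1 4:1 2:1 1:1  a_16=5
n=17: 1·17 17·1  f→[1+1]=2
d|18:{1,2,3,6,9,18}  Σf=1+1+1+1+1+1=6
q^19  k|19↦f(k): 19:1 1:1  a_19=2
q^20  k|20↦f(k): 1:1 2:1 4:1 5:1 10:1 20:1  a_20=6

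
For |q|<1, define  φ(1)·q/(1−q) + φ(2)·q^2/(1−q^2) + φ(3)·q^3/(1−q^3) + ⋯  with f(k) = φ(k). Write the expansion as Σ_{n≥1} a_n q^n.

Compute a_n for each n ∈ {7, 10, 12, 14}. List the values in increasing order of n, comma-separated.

[q^7] φ(7)=6,φ(1)=1 ⇒ 7
d|10:{1,2,5,10}  Σφ=1+1+4+4=10
[q^12] φ(12)=4,φ(6)=2,φ(4)=2,φ(3)=2,φ(2)=1,φ(1)=1 ⇒ 12
d|14:{1,2,7,14}  Σφ=1+1+6+6=14

7, 10, 12, 14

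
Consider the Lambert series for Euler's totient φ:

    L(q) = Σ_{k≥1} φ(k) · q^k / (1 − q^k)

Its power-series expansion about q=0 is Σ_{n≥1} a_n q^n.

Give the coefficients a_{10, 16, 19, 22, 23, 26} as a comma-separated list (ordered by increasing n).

q^10  k|10↦φ(k): 10:4 5:4 2:1 1:1  a_10=10
n=16: 1·16 2·8 4·4 8·2 16·1  φ→[1+1+2+4+8]=16
n=19: 19·1 1·19  φ→[18+1]=19
n=22: 22·1 11·2 2·11 1·22  φ→[10+10+1+1]=22
d|23:{23,1}  Σφ=22+1=23
n=26: 1·26 2·13 13·2 26·1  φ→[1+1+12+12]=26

10, 16, 19, 22, 23, 26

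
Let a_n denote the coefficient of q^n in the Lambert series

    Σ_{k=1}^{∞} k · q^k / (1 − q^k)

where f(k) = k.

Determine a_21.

a_21 = 32

[q^21] f(1)=1,f(3)=3,f(7)=7,f(21)=21 ⇒ 32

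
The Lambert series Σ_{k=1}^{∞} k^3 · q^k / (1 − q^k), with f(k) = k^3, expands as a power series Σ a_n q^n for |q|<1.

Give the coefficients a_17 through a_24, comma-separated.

4914, 6813, 6860, 9198, 9632, 11988, 12168, 16380

d|17:{17,1}  Σf=4913+1=4914
n=18: 1·18 2·9 3·6 6·3 9·2 18·1  f→[1+8+27+216+729+5832]=6813
n=19: 1·19 19·1  f→[1+6859]=6860
n=20: 1·20 2·10 4·5 5·4 10·2 20·1  f→[1+8+64+125+1000+8000]=9198
[q^21] f(1)=1,f(3)=27,f(7)=343,f(21)=9261 ⇒ 9632
q^22  k|22↦f(k): 1:1 2:8 11:1331 22:10648  a_22=11988
[q^23] f(23)=12167,f(1)=1 ⇒ 12168
d|24:{24,12,8,6,4,3,2,1}  Σf=13824+1728+512+216+64+27+8+1=16380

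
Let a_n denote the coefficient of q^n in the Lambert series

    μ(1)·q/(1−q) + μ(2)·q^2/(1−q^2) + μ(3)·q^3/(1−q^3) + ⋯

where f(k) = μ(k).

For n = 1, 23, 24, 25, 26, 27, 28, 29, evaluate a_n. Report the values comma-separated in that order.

q^1  k|1↦μ(k): 1:1  a_1=1
d|23:{1,23}  Σμ=1+(-1)=0
[q^24] μ(1)=1,μ(2)=-1,μ(3)=-1,μ(4)=0,μ(6)=1,μ(8)=0,μ(12)=0,μ(24)=0 ⇒ 0
[q^25] μ(1)=1,μ(5)=-1,μ(25)=0 ⇒ 0
q^26  k|26↦μ(k): 1:1 2:-1 13:-1 26:1  a_26=0
[q^27] μ(1)=1,μ(3)=-1,μ(9)=0,μ(27)=0 ⇒ 0
n=28: 28·1 14·2 7·4 4·7 2·14 1·28  μ→[0+1+(-1)+0+(-1)+1]=0
d|29:{1,29}  Σμ=1+(-1)=0

1, 0, 0, 0, 0, 0, 0, 0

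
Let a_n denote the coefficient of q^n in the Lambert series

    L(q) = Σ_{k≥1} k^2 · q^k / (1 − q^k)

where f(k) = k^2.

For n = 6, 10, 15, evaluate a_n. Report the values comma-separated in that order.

n=6: 1·6 2·3 3·2 6·1  f→[1+4+9+36]=50
n=10: 1·10 2·5 5·2 10·1  f→[1+4+25+100]=130
d|15:{1,3,5,15}  Σf=1+9+25+225=260

50, 130, 260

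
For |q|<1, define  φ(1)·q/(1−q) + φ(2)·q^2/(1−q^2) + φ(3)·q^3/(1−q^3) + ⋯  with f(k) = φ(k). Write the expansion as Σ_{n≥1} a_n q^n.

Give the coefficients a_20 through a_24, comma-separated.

[q^20] φ(1)=1,φ(2)=1,φ(4)=2,φ(5)=4,φ(10)=4,φ(20)=8 ⇒ 20
[q^21] φ(21)=12,φ(7)=6,φ(3)=2,φ(1)=1 ⇒ 21
q^22  k|22↦φ(k): 22:10 11:10 2:1 1:1  a_22=22
d|23:{1,23}  Σφ=1+22=23
[q^24] φ(1)=1,φ(2)=1,φ(3)=2,φ(4)=2,φ(6)=2,φ(8)=4,φ(12)=4,φ(24)=8 ⇒ 24

20, 21, 22, 23, 24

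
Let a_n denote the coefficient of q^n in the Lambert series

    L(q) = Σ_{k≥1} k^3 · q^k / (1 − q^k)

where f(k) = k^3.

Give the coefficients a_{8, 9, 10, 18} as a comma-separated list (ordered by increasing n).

585, 757, 1134, 6813

n=8: 8·1 4·2 2·4 1·8  f→[512+64+8+1]=585
d|9:{9,3,1}  Σf=729+27+1=757
q^10  k|10↦f(k): 10:1000 5:125 2:8 1:1  a_10=1134
[q^18] f(18)=5832,f(9)=729,f(6)=216,f(3)=27,f(2)=8,f(1)=1 ⇒ 6813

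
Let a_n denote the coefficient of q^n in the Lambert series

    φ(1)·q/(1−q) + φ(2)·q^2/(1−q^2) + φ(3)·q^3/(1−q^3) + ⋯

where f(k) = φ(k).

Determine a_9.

n=9: 9·1 3·3 1·9  φ→[6+2+1]=9

a_9 = 9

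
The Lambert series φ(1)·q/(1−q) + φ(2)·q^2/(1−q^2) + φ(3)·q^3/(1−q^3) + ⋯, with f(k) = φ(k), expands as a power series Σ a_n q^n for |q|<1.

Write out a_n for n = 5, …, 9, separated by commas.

q^5  k|5↦φ(k): 1:1 5:4  a_5=5
[q^6] φ(1)=1,φ(2)=1,φ(3)=2,φ(6)=2 ⇒ 6
q^7  k|7↦φ(k): 7:6 1:1  a_7=7
d|8:{1,2,4,8}  Σφ=1+1+2+4=8
d|9:{9,3,1}  Σφ=6+2+1=9

5, 6, 7, 8, 9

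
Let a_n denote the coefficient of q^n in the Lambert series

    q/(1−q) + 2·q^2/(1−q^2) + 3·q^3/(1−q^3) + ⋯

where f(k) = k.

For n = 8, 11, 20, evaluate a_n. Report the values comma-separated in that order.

d|8:{8,4,2,1}  Σf=8+4+2+1=15
n=11: 1·11 11·1  f→[1+11]=12
n=20: 1·20 2·10 4·5 5·4 10·2 20·1  f→[1+2+4+5+10+20]=42

15, 12, 42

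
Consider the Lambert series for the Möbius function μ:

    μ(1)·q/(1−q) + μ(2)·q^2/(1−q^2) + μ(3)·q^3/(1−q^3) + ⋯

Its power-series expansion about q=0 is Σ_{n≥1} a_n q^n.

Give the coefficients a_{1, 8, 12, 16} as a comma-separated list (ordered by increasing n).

q^1  k|1↦μ(k): 1:1  a_1=1
q^8  k|8↦μ(k): 1:1 2:-1 4:0 8:0  a_8=0
d|12:{12,6,4,3,2,1}  Σμ=0+1+0+(-1)+(-1)+1=0
n=16: 1·16 2·8 4·4 8·2 16·1  μ→[1+(-1)+0+0+0]=0

1, 0, 0, 0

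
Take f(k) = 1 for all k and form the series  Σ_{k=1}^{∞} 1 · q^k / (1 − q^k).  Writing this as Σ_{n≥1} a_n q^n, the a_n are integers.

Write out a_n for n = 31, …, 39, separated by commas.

2, 6, 4, 4, 4, 9, 2, 4, 4

d|31:{1,31}  Σf=1+1=2
q^32  k|32↦f(k): 32:1 16:1 8:1 4:1 2:1 1:1  a_32=6
d|33:{1,3,11,33}  Σf=1+1+1+1=4
q^34  k|34↦f(k): 1:1 2:1 17:1 34:1  a_34=4
q^35  k|35↦f(k): 1:1 5:1 7:1 35:1  a_35=4
d|36:{36,18,12,9,6,4,3,2,1}  Σf=1+1+1+1+1+1+1+1+1=9
d|37:{1,37}  Σf=1+1=2
d|38:{38,19,2,1}  Σf=1+1+1+1=4
q^39  k|39↦f(k): 39:1 13:1 3:1 1:1  a_39=4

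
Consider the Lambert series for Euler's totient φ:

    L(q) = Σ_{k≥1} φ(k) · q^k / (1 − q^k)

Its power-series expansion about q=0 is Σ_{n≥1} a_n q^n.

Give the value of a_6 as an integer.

n=6: 1·6 2·3 3·2 6·1  φ→[1+1+2+2]=6

a_6 = 6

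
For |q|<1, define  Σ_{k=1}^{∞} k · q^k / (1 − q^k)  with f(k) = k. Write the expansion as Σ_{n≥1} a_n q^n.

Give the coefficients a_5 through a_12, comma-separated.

q^5  k|5↦f(k): 1:1 5:5  a_5=6
d|6:{6,3,2,1}  Σf=6+3+2+1=12
[q^7] f(1)=1,f(7)=7 ⇒ 8
n=8: 8·1 4·2 2·4 1·8  f→[8+4+2+1]=15
n=9: 9·1 3·3 1·9  f→[9+3+1]=13
q^10  k|10↦f(k): 10:10 5:5 2:2 1:1  a_10=18
q^11  k|11↦f(k): 1:1 11:11  a_11=12
n=12: 12·1 6·2 4·3 3·4 2·6 1·12  f→[12+6+4+3+2+1]=28

6, 12, 8, 15, 13, 18, 12, 28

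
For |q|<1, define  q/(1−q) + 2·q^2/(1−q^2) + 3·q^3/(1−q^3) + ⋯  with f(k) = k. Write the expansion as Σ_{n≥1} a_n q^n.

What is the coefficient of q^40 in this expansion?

n=40: 1·40 2·20 4·10 5·8 8·5 10·4 20·2 40·1  f→[1+2+4+5+8+10+20+40]=90

a_40 = 90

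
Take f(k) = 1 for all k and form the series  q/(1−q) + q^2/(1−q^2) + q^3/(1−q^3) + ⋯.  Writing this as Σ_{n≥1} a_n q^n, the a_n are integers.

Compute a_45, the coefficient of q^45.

a_45 = 6

q^45  k|45↦f(k): 45:1 15:1 9:1 5:1 3:1 1:1  a_45=6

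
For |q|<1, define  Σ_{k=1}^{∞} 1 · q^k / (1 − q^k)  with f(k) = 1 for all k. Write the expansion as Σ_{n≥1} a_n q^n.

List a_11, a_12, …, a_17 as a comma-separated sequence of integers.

2, 6, 2, 4, 4, 5, 2

[q^11] f(11)=1,f(1)=1 ⇒ 2
q^12  k|12↦f(k): 12:1 6:1 4:1 3:1 2:1 1:1  a_12=6
q^13  k|13↦f(k): 1:1 13:1  a_13=2
q^14  k|14↦f(k): 14:1 7:1 2:1 1:1  a_14=4
n=15: 15·1 5·3 3·5 1·15  f→[1+1+1+1]=4
d|16:{16,8,4,2,1}  Σf=1+1+1+1+1=5
n=17: 17·1 1·17  f→[1+1]=2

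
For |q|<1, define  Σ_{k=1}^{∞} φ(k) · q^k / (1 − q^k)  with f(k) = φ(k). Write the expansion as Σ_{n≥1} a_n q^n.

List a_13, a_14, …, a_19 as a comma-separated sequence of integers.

d|13:{13,1}  Σφ=12+1=13
d|14:{1,2,7,14}  Σφ=1+1+6+6=14
q^15  k|15↦φ(k): 15:8 5:4 3:2 1:1  a_15=15
q^16  k|16↦φ(k): 1:1 2:1 4:2 8:4 16:8  a_16=16
n=17: 1·17 17·1  φ→[1+16]=17
d|18:{1,2,3,6,9,18}  Σφ=1+1+2+2+6+6=18
[q^19] φ(1)=1,φ(19)=18 ⇒ 19

13, 14, 15, 16, 17, 18, 19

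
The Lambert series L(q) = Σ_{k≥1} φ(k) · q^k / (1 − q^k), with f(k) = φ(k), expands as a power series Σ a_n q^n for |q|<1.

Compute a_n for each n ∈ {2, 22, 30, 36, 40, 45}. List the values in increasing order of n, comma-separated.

[q^2] φ(2)=1,φ(1)=1 ⇒ 2
q^22  k|22↦φ(k): 22:10 11:10 2:1 1:1  a_22=22
[q^30] φ(30)=8,φ(15)=8,φ(10)=4,φ(6)=2,φ(5)=4,φ(3)=2,φ(2)=1,φ(1)=1 ⇒ 30
d|36:{36,18,12,9,6,4,3,2,1}  Σφ=12+6+4+6+2+2+2+1+1=36
q^40  k|40↦φ(k): 40:16 20:8 10:4 8:4 5:4 4:2 2:1 1:1  a_40=40
[q^45] φ(45)=24,φ(15)=8,φ(9)=6,φ(5)=4,φ(3)=2,φ(1)=1 ⇒ 45

2, 22, 30, 36, 40, 45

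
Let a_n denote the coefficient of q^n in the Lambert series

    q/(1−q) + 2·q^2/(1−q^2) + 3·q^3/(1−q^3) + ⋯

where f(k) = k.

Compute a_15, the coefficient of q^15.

[q^15] f(15)=15,f(5)=5,f(3)=3,f(1)=1 ⇒ 24

a_15 = 24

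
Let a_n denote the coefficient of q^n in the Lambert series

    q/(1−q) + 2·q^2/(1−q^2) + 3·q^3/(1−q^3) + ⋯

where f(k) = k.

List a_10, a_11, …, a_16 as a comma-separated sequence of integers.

q^10  k|10↦f(k): 10:10 5:5 2:2 1:1  a_10=18
[q^11] f(1)=1,f(11)=11 ⇒ 12
[q^12] f(12)=12,f(6)=6,f(4)=4,f(3)=3,f(2)=2,f(1)=1 ⇒ 28
q^13  k|13↦f(k): 1:1 13:13  a_13=14
d|14:{14,7,2,1}  Σf=14+7+2+1=24
n=15: 15·1 5·3 3·5 1·15  f→[15+5+3+1]=24
q^16  k|16↦f(k): 16:16 8:8 4:4 2:2 1:1  a_16=31

18, 12, 28, 14, 24, 24, 31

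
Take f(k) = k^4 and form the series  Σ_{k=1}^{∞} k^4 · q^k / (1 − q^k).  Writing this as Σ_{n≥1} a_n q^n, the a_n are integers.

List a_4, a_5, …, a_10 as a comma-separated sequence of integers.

273, 626, 1394, 2402, 4369, 6643, 10642

d|4:{1,2,4}  Σf=1+16+256=273
n=5: 5·1 1·5  f→[625+1]=626
d|6:{6,3,2,1}  Σf=1296+81+16+1=1394
[q^7] f(7)=2401,f(1)=1 ⇒ 2402
q^8  k|8↦f(k): 8:4096 4:256 2:16 1:1  a_8=4369
d|9:{9,3,1}  Σf=6561+81+1=6643
q^10  k|10↦f(k): 10:10000 5:625 2:16 1:1  a_10=10642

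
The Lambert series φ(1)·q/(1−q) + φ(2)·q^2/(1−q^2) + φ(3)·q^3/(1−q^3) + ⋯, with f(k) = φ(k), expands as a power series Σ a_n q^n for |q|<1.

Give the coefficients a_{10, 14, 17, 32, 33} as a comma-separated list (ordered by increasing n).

[q^10] φ(1)=1,φ(2)=1,φ(5)=4,φ(10)=4 ⇒ 10
q^14  k|14↦φ(k): 1:1 2:1 7:6 14:6  a_14=14
d|17:{1,17}  Σφ=1+16=17
[q^32] φ(1)=1,φ(2)=1,φ(4)=2,φ(8)=4,φ(16)=8,φ(32)=16 ⇒ 32
q^33  k|33↦φ(k): 33:20 11:10 3:2 1:1  a_33=33

10, 14, 17, 32, 33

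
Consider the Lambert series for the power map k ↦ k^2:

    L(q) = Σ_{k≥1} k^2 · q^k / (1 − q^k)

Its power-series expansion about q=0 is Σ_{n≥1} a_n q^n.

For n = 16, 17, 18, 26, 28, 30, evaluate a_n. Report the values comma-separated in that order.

341, 290, 455, 850, 1050, 1300

n=16: 16·1 8·2 4·4 2·8 1·16  f→[256+64+16+4+1]=341
[q^17] f(1)=1,f(17)=289 ⇒ 290
[q^18] f(1)=1,f(2)=4,f(3)=9,f(6)=36,f(9)=81,f(18)=324 ⇒ 455
n=26: 26·1 13·2 2·13 1·26  f→[676+169+4+1]=850
q^28  k|28↦f(k): 28:784 14:196 7:49 4:16 2:4 1:1  a_28=1050
q^30  k|30↦f(k): 1:1 2:4 3:9 5:25 6:36 10:100 15:225 30:900  a_30=1300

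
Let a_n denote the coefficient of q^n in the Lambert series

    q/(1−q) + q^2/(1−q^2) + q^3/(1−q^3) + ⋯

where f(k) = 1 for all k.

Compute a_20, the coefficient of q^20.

d|20:{20,10,5,4,2,1}  Σf=1+1+1+1+1+1=6

a_20 = 6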